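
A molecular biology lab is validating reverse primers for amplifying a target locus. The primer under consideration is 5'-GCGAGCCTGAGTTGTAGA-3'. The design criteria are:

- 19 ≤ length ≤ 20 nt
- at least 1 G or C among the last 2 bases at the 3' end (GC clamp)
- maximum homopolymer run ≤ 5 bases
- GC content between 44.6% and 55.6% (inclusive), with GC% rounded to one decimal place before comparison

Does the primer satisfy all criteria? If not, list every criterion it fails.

Fails: length.

Base counts: A=4, T=4, G=7, C=3 (length 18).
length: length 18, outside 19–20 ✗
GC clamp: 3' end GA has 1 G/C ✓
homopolymer run: longest run = 2 ✓
GC content: GC 10/18 = 55.6% ✓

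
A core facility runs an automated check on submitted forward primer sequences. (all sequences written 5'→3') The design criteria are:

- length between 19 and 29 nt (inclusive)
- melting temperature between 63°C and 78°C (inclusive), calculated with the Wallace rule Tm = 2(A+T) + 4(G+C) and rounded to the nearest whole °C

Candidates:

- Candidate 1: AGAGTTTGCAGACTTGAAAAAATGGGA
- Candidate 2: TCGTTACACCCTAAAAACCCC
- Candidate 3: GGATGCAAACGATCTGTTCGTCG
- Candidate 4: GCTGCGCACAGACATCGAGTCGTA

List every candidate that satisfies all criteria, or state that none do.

Candidate 1, Candidate 3 and Candidate 4.

Candidate 1 (27 nt, A=11 T=6 G=8 C=2): length 27 ✓; Tm = 2·17 + 4·10 = 74°C ✓ — passes.
Candidate 2 (21 nt, A=7 T=4 G=1 C=9): length 21 ✓; Tm = 2·11 + 4·10 = 62°C, outside 63–78°C ✗ — fails.
Candidate 3 (23 nt, A=5 T=6 G=7 C=5): length 23 ✓; Tm = 2·11 + 4·12 = 70°C ✓ — passes.
Candidate 4 (24 nt, A=6 T=4 G=7 C=7): length 24 ✓; Tm = 2·10 + 4·14 = 76°C ✓ — passes.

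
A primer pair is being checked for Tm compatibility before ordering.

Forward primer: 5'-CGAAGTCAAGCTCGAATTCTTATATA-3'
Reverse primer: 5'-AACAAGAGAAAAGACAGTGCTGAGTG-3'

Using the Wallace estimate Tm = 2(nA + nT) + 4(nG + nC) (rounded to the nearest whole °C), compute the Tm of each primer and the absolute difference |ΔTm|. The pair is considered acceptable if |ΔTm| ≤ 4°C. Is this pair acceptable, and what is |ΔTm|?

|ΔTm| = 4°C; the pair is acceptable.

Forward: A=9 T=8 G=4 C=5 → Tm = 2·17 + 4·9 = 70°C.
Reverse: A=12 T=3 G=8 C=3 → Tm = 2·15 + 4·11 = 74°C.
|ΔTm| = |70 − 74| = 4°C, ≤ 4°C.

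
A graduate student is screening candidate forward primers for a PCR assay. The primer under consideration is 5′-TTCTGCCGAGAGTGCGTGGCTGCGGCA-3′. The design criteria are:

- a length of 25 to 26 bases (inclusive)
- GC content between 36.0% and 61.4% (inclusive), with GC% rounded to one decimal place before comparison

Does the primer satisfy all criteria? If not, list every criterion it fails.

Base counts: A=3, T=6, G=11, C=7 (length 27).
length: length 27, outside 25–26 ✗
GC content: GC 18/27 = 66.7%, outside 36.0–61.4% ✗

Fails: length, GC content.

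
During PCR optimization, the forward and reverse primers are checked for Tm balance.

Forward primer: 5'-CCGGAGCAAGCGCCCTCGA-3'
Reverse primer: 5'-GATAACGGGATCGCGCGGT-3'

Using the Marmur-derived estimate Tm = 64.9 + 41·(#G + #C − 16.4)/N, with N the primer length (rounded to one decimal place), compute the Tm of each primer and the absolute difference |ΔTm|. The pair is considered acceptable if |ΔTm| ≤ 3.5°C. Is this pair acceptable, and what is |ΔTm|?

Forward: G+C = 14, N = 19 → Tm = 64.9 + 41·(14 − 16.4)/19 = 59.7°C.
Reverse: G+C = 12, N = 19 → Tm = 64.9 + 41·(12 − 16.4)/19 = 55.4°C.
|ΔTm| = |59.7 − 55.4| = 4.3°C, > 3.5°C.

|ΔTm| = 4.3°C; the pair is not acceptable.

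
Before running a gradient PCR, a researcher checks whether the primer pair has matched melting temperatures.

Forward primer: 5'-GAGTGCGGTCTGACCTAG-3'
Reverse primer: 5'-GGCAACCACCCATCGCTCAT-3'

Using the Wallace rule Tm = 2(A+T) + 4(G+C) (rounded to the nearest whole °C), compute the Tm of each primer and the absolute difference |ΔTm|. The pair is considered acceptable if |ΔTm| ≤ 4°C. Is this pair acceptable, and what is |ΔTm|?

Forward: A=3 T=4 G=7 C=4 → Tm = 2·7 + 4·11 = 58°C.
Reverse: A=5 T=3 G=3 C=9 → Tm = 2·8 + 4·12 = 64°C.
|ΔTm| = |58 − 64| = 6°C, > 4°C.

|ΔTm| = 6°C; the pair is not acceptable.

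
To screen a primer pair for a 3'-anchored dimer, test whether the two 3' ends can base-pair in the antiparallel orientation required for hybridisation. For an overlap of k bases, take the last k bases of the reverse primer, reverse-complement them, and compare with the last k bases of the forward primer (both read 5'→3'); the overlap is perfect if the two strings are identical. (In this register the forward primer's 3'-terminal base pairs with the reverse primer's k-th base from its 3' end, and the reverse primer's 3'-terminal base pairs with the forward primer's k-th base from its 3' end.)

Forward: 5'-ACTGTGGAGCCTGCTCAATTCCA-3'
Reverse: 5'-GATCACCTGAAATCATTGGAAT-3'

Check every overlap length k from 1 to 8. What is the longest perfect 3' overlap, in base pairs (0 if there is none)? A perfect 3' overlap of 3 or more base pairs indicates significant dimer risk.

Longest perfect overlap: 6 complementary base pairs; significant dimer risk (threshold 3).

Last 8 bases (5'→3') — forward …CAATTCCA, reverse …ATTGGAAT.
Reverse complement of the reverse primer's last 8 bases: ATTCCAAT; its first k bases are the reverse complement of the reverse primer's last k bases, so a perfect k-base overlap needs the forward primer's last k bases to equal them.
Comparing (forward last k vs required): k=1: A vs A ✓; k=2: CA vs AT ✗; k=3: CCA vs ATT ✗; k=4: TCCA vs ATTC ✗; k=5: TTCCA vs ATTCC ✗; k=6: ATTCCA vs ATTCCA ✓; k=7: AATTCCA vs ATTCCAA ✗; k=8: CAATTCCA vs ATTCCAAT ✗.
Perfect overlaps at k = 1, 6; the largest is 6.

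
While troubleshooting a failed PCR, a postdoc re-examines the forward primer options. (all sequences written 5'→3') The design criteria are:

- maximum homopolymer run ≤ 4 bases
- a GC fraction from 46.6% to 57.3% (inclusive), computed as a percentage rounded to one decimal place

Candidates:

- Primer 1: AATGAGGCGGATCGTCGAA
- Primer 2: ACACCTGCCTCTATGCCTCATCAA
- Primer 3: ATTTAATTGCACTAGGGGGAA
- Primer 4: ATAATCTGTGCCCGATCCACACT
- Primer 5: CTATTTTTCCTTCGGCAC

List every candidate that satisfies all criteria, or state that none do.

Primer 1 (19 nt, A=6 T=3 G=7 C=3): longest run = 2 ✓; GC 10/19 = 52.6% ✓ — passes.
Primer 2 (24 nt, A=6 T=6 G=2 C=10): longest run = 2 ✓; GC 12/24 = 50.0% ✓ — passes.
Primer 3 (21 nt, A=7 T=6 G=6 C=2): longest run = 5, exceeds 4 ✗; GC 8/21 = 38.1%, outside 46.6–57.3% ✗ — fails.
Primer 4 (23 nt, A=6 T=6 G=3 C=8): longest run = 3 ✓; GC 11/23 = 47.8% ✓ — passes.
Primer 5 (18 nt, A=2 T=8 G=2 C=6): longest run = 5, exceeds 4 ✗; GC 8/18 = 44.4%, outside 46.6–57.3% ✗ — fails.

Primer 1, Primer 2 and Primer 4.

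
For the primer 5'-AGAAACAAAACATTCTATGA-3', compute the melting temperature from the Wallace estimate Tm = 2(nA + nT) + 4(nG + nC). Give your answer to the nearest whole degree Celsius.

50°C

Base counts: A=11, T=4, G=2, C=3 (length 20).
Tm = 2·(11+4) + 4·(2+3) = 2·15 + 4·5 = 30 + 20 = 50°C.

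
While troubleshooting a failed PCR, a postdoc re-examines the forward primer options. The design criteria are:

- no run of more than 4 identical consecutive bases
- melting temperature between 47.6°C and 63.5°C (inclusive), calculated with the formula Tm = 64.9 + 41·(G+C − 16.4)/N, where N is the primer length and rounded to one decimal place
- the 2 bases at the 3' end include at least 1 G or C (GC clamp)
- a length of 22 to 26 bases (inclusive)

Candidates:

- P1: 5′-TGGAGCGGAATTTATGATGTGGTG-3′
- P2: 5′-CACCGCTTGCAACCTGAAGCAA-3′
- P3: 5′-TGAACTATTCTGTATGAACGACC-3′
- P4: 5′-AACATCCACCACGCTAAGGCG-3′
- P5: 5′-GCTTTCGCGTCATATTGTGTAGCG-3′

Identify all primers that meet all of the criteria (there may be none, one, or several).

P1 (24 nt, A=5 T=8 G=10 C=1): longest run = 3 ✓; Tm = 64.9 + 41·(11 − 16.4)/24 = 55.7°C ✓; 3' end TG has 1 G/C ✓; length 24 ✓ — passes.
P2 (22 nt, A=7 T=3 G=4 C=8): longest run = 2 ✓; Tm = 64.9 + 41·(12 − 16.4)/22 = 56.7°C ✓; 3' end AA has 0 G/C, need ≥1 ✗; length 22 ✓ — fails.
P3 (23 nt, A=7 T=7 G=4 C=5): longest run = 2 ✓; Tm = 64.9 + 41·(9 − 16.4)/23 = 51.7°C ✓; 3' end CC has 2 G/C ✓; length 23 ✓ — passes.
P4 (21 nt, A=7 T=2 G=4 C=8): longest run = 2 ✓; Tm = 64.9 + 41·(12 − 16.4)/21 = 56.3°C ✓; 3' end CG has 2 G/C ✓; length 21, outside 22–26 ✗ — fails.
P5 (24 nt, A=3 T=9 G=7 C=5): longest run = 3 ✓; Tm = 64.9 + 41·(12 − 16.4)/24 = 57.4°C ✓; 3' end CG has 2 G/C ✓; length 24 ✓ — passes.

P1, P3 and P5.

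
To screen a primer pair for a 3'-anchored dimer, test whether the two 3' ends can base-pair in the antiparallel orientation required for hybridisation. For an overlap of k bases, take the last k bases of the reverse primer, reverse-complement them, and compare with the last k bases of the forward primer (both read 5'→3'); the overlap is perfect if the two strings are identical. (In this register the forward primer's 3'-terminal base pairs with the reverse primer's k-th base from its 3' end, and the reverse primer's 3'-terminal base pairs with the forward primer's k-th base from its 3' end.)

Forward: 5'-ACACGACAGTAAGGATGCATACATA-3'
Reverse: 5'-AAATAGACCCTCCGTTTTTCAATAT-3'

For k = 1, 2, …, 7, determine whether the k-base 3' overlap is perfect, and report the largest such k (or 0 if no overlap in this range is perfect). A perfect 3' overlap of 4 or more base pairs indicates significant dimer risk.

Last 7 bases (5'→3') — forward …ATACATA, reverse …TCAATAT.
Reverse complement of the reverse primer's last 7 bases: ATATTGA; its first k bases are the reverse complement of the reverse primer's last k bases, so a perfect k-base overlap needs the forward primer's last k bases to equal them.
Comparing (forward last k vs required): k=1: A vs A ✓; k=2: TA vs AT ✗; k=3: ATA vs ATA ✓; k=4: CATA vs ATAT ✗; k=5: ACATA vs ATATT ✗; k=6: TACATA vs ATATTG ✗; k=7: ATACATA vs ATATTGA ✗.
Perfect overlaps at k = 1, 3; the largest is 3.

Longest perfect overlap: 3 complementary base pairs; below the dimer-risk threshold (threshold 4).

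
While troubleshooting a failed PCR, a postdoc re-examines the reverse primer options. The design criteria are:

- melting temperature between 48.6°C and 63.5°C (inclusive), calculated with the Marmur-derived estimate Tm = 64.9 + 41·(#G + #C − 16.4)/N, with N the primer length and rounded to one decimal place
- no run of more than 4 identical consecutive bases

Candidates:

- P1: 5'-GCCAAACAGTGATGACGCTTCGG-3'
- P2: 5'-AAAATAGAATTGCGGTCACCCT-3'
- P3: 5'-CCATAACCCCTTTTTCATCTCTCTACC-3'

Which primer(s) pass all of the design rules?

P1 and P2.

P1 (23 nt, A=6 T=4 G=7 C=6): Tm = 64.9 + 41·(13 − 16.4)/23 = 58.8°C ✓; longest run = 3 ✓ — passes.
P2 (22 nt, A=8 T=5 G=4 C=5): Tm = 64.9 + 41·(9 − 16.4)/22 = 51.1°C ✓; longest run = 4 ✓ — passes.
P3 (27 nt, A=5 T=10 G=0 C=12): Tm = 64.9 + 41·(12 − 16.4)/27 = 58.2°C ✓; longest run = 5, exceeds 4 ✗ — fails.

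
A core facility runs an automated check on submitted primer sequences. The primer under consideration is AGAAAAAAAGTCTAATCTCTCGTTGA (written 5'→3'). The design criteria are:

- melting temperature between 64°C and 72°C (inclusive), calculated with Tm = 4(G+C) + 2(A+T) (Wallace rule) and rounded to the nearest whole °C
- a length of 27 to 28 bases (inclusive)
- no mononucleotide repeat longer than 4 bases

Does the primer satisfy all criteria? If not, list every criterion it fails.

Base counts: A=11, T=7, G=4, C=4 (length 26).
Tm: Tm = 2·18 + 4·8 = 68°C ✓
length: length 26, outside 27–28 ✗
homopolymer run: longest run = 7, exceeds 4 ✗

Fails: length, homopolymer run.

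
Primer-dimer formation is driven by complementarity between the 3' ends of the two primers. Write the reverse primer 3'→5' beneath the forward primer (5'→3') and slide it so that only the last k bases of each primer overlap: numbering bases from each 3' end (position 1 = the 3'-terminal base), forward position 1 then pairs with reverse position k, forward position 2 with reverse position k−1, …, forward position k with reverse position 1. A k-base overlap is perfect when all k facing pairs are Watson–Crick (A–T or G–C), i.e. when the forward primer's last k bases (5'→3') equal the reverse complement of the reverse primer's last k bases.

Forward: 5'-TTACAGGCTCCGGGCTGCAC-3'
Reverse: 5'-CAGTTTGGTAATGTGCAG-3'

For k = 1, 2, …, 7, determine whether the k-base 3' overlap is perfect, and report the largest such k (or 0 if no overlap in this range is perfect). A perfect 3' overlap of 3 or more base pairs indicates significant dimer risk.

Longest perfect overlap: 6 complementary base pairs; significant dimer risk (threshold 3).

Last 7 bases (5'→3') — forward …GCTGCAC, reverse …TGTGCAG.
Reverse complement of the reverse primer's last 7 bases: CTGCACA; its first k bases are the reverse complement of the reverse primer's last k bases, so a perfect k-base overlap needs the forward primer's last k bases to equal them.
Comparing (forward last k vs required): k=1: C vs C ✓; k=2: AC vs CT ✗; k=3: CAC vs CTG ✗; k=4: GCAC vs CTGC ✗; k=5: TGCAC vs CTGCA ✗; k=6: CTGCAC vs CTGCAC ✓; k=7: GCTGCAC vs CTGCACA ✗.
Perfect overlaps at k = 1, 6; the largest is 6.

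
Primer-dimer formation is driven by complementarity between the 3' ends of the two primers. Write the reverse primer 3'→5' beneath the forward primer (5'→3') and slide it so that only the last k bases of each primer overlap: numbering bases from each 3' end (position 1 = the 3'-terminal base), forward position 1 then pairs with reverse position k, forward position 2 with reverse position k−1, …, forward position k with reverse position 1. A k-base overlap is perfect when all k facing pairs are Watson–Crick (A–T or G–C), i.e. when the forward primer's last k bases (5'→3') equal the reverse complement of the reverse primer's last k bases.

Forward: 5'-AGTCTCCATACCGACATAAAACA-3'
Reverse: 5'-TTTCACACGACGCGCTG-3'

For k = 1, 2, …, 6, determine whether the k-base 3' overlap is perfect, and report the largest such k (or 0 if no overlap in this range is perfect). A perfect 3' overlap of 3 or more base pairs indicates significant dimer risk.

Last 6 bases (5'→3') — forward …AAAACA, reverse …GCGCTG.
Reverse complement of the reverse primer's last 6 bases: CAGCGC; its first k bases are the reverse complement of the reverse primer's last k bases, so a perfect k-base overlap needs the forward primer's last k bases to equal them.
Comparing (forward last k vs required): k=1: A vs C ✗; k=2: CA vs CA ✓; k=3: ACA vs CAG ✗; k=4: AACA vs CAGC ✗; k=5: AAACA vs CAGCG ✗; k=6: AAAACA vs CAGCGC ✗.
Only k = 2 is perfect, so the longest perfect 3' overlap is 2.

Longest perfect overlap: 2 complementary base pairs; below the dimer-risk threshold (threshold 3).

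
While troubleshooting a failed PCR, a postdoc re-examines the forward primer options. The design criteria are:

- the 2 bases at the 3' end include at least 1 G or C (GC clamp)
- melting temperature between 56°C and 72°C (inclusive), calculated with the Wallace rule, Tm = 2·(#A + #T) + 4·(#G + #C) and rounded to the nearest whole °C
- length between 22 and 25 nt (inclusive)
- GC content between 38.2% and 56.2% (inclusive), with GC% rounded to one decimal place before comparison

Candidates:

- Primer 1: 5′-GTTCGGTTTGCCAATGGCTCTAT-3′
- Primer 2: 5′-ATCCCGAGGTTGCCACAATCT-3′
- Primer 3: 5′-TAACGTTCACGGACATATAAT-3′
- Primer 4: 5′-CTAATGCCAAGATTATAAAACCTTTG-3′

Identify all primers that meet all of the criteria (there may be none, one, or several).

None of the candidates satisfy all criteria.

Primer 1 (23 nt, A=3 T=9 G=6 C=5): 3' end AT has 0 G/C, need ≥1 ✗; Tm = 2·12 + 4·11 = 68°C ✓; length 23 ✓; GC 11/23 = 47.8% ✓ — fails.
Primer 2 (21 nt, A=5 T=5 G=4 C=7): 3' end CT has 1 G/C ✓; Tm = 2·10 + 4·11 = 64°C ✓; length 21, outside 22–25 ✗; GC 11/21 = 52.4% ✓ — fails.
Primer 3 (21 nt, A=8 T=6 G=3 C=4): 3' end AT has 0 G/C, need ≥1 ✗; Tm = 2·14 + 4·7 = 56°C ✓; length 21, outside 22–25 ✗; GC 7/21 = 33.3%, outside 38.2–56.2% ✗ — fails.
Primer 4 (26 nt, A=10 T=8 G=3 C=5): 3' end TG has 1 G/C ✓; Tm = 2·18 + 4·8 = 68°C ✓; length 26, outside 22–25 ✗; GC 8/26 = 30.8%, outside 38.2–56.2% ✗ — fails.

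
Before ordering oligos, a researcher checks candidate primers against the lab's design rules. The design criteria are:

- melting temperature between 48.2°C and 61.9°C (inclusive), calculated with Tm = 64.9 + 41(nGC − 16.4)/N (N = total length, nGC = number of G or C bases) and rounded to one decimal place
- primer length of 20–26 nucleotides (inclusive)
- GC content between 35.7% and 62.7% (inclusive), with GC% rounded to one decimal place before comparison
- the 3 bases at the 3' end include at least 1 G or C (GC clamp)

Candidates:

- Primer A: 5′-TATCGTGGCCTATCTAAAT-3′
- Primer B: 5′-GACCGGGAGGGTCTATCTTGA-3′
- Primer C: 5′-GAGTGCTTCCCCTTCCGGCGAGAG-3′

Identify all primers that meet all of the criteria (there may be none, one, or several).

Primer A (19 nt, A=5 T=7 G=3 C=4): Tm = 64.9 + 41·(7 − 16.4)/19 = 44.6°C, outside 48.2–61.9°C ✗; length 19, outside 20–26 ✗; GC 7/19 = 36.8% ✓; 3' end AAT has 0 G/C, need ≥1 ✗ — fails.
Primer B (21 nt, A=4 T=5 G=8 C=4): Tm = 64.9 + 41·(12 − 16.4)/21 = 56.3°C ✓; length 21 ✓; GC 12/21 = 57.1% ✓; 3' end TGA has 1 G/C ✓ — passes.
Primer C (24 nt, A=3 T=5 G=8 C=8): Tm = 64.9 + 41·(16 − 16.4)/24 = 64.2°C, outside 48.2–61.9°C ✗; length 24 ✓; GC 16/24 = 66.7%, outside 35.7–62.7% ✗; 3' end GAG has 2 G/C ✓ — fails.

Primer B only.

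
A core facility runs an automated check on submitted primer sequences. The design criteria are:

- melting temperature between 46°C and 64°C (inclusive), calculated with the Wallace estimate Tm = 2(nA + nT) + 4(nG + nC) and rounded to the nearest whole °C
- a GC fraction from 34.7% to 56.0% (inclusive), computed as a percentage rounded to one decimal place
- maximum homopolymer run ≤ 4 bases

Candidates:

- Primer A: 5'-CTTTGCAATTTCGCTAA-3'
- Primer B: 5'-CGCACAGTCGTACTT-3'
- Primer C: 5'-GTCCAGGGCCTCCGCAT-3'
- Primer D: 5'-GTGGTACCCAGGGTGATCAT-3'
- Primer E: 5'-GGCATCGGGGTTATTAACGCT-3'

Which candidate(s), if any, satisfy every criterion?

Primer A (17 nt, A=4 T=7 G=2 C=4): Tm = 2·11 + 4·6 = 46°C ✓; GC 6/17 = 35.3% ✓; longest run = 3 ✓ — passes.
Primer B (15 nt, A=3 T=4 G=3 C=5): Tm = 2·7 + 4·8 = 46°C ✓; GC 8/15 = 53.3% ✓; longest run = 2 ✓ — passes.
Primer C (17 nt, A=2 T=3 G=5 C=7): Tm = 2·5 + 4·12 = 58°C ✓; GC 12/17 = 70.6%, outside 34.7–56.0% ✗; longest run = 3 ✓ — fails.
Primer D (20 nt, A=4 T=5 G=7 C=4): Tm = 2·9 + 4·11 = 62°C ✓; GC 11/20 = 55.0% ✓; longest run = 3 ✓ — passes.
Primer E (21 nt, A=4 T=6 G=7 C=4): Tm = 2·10 + 4·11 = 64°C ✓; GC 11/21 = 52.4% ✓; longest run = 4 ✓ — passes.

Primer A, Primer B, Primer D and Primer E.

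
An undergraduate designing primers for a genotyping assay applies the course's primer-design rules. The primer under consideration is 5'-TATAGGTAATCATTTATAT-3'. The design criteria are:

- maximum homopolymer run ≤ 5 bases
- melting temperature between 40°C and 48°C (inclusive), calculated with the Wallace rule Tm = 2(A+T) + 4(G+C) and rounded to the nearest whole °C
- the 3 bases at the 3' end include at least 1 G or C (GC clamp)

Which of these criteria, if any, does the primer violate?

Base counts: A=7, T=9, G=2, C=1 (length 19).
homopolymer run: longest run = 3 ✓
Tm: Tm = 2·16 + 4·3 = 44°C ✓
GC clamp: 3' end TAT has 0 G/C, need ≥1 ✗

Fails: GC clamp.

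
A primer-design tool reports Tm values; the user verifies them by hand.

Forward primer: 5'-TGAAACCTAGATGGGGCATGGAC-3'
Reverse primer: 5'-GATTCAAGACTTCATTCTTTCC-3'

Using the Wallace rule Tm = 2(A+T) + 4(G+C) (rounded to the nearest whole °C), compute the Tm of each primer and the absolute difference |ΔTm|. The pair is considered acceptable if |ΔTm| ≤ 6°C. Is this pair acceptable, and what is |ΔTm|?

|ΔTm| = 10°C; the pair is not acceptable.

Forward: A=7 T=4 G=8 C=4 → Tm = 2·11 + 4·12 = 70°C.
Reverse: A=5 T=9 G=2 C=6 → Tm = 2·14 + 4·8 = 60°C.
|ΔTm| = |70 − 60| = 10°C, > 6°C.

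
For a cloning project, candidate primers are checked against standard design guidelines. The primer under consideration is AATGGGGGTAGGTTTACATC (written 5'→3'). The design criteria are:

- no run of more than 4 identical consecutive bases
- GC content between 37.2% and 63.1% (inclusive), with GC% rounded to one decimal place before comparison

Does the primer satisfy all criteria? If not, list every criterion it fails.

Fails: homopolymer run.

Base counts: A=5, T=6, G=7, C=2 (length 20).
homopolymer run: longest run = 5, exceeds 4 ✗
GC content: GC 9/20 = 45.0% ✓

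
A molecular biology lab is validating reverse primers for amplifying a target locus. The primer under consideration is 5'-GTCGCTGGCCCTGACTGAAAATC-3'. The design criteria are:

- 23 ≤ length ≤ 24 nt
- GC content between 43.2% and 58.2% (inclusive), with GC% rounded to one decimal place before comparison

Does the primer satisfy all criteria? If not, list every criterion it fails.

Meets all criteria.

Base counts: A=5, T=5, G=6, C=7 (length 23).
length: length 23 ✓
GC content: GC 13/23 = 56.5% ✓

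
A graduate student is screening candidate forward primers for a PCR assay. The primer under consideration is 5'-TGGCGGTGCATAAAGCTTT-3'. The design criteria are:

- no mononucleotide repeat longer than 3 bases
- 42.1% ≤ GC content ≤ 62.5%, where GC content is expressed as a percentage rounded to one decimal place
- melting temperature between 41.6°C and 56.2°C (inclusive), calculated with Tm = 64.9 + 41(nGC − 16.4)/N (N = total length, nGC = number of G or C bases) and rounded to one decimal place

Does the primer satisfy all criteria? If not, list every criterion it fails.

Meets all criteria.

Base counts: A=4, T=6, G=6, C=3 (length 19).
homopolymer run: longest run = 3 ✓
GC content: GC 9/19 = 47.4% ✓
Tm: Tm = 64.9 + 41·(9 − 16.4)/19 = 48.9°C ✓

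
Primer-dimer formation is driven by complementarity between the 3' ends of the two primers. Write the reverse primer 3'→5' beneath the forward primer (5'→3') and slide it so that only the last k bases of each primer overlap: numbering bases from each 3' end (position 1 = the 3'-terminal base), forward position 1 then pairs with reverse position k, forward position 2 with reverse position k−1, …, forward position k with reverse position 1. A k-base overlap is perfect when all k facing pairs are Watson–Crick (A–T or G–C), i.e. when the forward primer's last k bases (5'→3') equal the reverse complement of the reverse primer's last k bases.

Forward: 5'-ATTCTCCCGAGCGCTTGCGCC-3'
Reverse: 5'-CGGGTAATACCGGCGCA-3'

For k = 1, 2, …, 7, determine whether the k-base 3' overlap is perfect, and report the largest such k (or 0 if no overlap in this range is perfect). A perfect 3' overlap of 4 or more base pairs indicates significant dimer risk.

Last 7 bases (5'→3') — forward …TTGCGCC, reverse …CGGCGCA.
Reverse complement of the reverse primer's last 7 bases: TGCGCCG; its first k bases are the reverse complement of the reverse primer's last k bases, so a perfect k-base overlap needs the forward primer's last k bases to equal them.
Comparing (forward last k vs required): k=1: C vs T ✗; k=2: CC vs TG ✗; k=3: GCC vs TGC ✗; k=4: CGCC vs TGCG ✗; k=5: GCGCC vs TGCGC ✗; k=6: TGCGCC vs TGCGCC ✓; k=7: TTGCGCC vs TGCGCCG ✗.
Only k = 6 is perfect, so the longest perfect 3' overlap is 6.

Longest perfect overlap: 6 complementary base pairs; significant dimer risk (threshold 4).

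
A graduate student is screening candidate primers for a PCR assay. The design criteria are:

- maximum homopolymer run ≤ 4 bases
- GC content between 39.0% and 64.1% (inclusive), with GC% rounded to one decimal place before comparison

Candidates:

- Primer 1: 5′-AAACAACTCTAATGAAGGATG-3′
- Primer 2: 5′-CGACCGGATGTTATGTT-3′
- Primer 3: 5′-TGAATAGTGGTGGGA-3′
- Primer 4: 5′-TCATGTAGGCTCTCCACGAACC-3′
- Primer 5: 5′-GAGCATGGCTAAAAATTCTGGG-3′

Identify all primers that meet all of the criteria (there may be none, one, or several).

Primer 1 (21 nt, A=10 T=4 G=4 C=3): longest run = 3 ✓; GC 7/21 = 33.3%, outside 39.0–64.1% ✗ — fails.
Primer 2 (17 nt, A=3 T=6 G=5 C=3): longest run = 2 ✓; GC 8/17 = 47.1% ✓ — passes.
Primer 3 (15 nt, A=4 T=4 G=7 C=0): longest run = 3 ✓; GC 7/15 = 46.7% ✓ — passes.
Primer 4 (22 nt, A=5 T=5 G=4 C=8): longest run = 2 ✓; GC 12/22 = 54.5% ✓ — passes.
Primer 5 (22 nt, A=7 T=5 G=7 C=3): longest run = 5, exceeds 4 ✗; GC 10/22 = 45.5% ✓ — fails.

Primer 2, Primer 3 and Primer 4.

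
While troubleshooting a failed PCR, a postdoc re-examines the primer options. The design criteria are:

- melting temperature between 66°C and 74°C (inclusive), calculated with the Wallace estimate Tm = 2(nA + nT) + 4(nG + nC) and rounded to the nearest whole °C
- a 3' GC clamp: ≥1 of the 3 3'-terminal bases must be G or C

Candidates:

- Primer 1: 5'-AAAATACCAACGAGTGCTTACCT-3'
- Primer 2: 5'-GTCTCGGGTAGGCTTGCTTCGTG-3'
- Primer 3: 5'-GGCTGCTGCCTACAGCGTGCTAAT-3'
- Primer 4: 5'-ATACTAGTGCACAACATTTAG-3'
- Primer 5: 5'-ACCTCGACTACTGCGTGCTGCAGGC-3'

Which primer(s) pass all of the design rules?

Primer 1 (23 nt, A=9 T=5 G=3 C=6): Tm = 2·14 + 4·9 = 64°C, outside 66–74°C ✗; 3' end CCT has 2 G/C ✓ — fails.
Primer 2 (23 nt, A=1 T=8 G=9 C=5): Tm = 2·9 + 4·14 = 74°C ✓; 3' end GTG has 2 G/C ✓ — passes.
Primer 3 (24 nt, A=4 T=6 G=7 C=7): Tm = 2·10 + 4·14 = 76°C, outside 66–74°C ✗; 3' end AAT has 0 G/C, need ≥1 ✗ — fails.
Primer 4 (21 nt, A=8 T=6 G=3 C=4): Tm = 2·14 + 4·7 = 56°C, outside 66–74°C ✗; 3' end TAG has 1 G/C ✓ — fails.
Primer 5 (25 nt, A=4 T=5 G=7 C=9): Tm = 2·9 + 4·16 = 82°C, outside 66–74°C ✗; 3' end GGC has 3 G/C ✓ — fails.

Primer 2 only.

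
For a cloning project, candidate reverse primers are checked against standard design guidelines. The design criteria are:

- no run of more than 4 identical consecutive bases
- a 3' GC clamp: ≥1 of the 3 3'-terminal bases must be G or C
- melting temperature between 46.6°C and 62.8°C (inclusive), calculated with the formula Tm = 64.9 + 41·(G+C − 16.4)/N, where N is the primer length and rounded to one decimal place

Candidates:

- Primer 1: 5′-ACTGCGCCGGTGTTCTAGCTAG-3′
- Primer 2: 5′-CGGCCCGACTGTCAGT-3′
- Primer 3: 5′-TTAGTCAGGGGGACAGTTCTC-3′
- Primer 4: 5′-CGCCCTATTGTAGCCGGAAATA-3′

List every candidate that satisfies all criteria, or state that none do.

Primer 1 and Primer 2.

Primer 1 (22 nt, A=3 T=6 G=7 C=6): longest run = 2 ✓; 3' end TAG has 1 G/C ✓; Tm = 64.9 + 41·(13 − 16.4)/22 = 58.6°C ✓ — passes.
Primer 2 (16 nt, A=2 T=3 G=5 C=6): longest run = 3 ✓; 3' end AGT has 1 G/C ✓; Tm = 64.9 + 41·(11 − 16.4)/16 = 51.1°C ✓ — passes.
Primer 3 (21 nt, A=4 T=6 G=7 C=4): longest run = 5, exceeds 4 ✗; 3' end CTC has 2 G/C ✓; Tm = 64.9 + 41·(11 − 16.4)/21 = 54.4°C ✓ — fails.
Primer 4 (22 nt, A=6 T=5 G=5 C=6): longest run = 3 ✓; 3' end ATA has 0 G/C, need ≥1 ✗; Tm = 64.9 + 41·(11 − 16.4)/22 = 54.8°C ✓ — fails.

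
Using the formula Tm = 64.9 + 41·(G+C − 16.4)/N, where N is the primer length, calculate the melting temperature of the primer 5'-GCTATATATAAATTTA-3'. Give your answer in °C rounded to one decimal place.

28.0°C

Base counts: A=7, T=7, G=1, C=1; G+C = 2, N = 16.
Tm = 64.9 + 41·(2 − 16.4)/16 = 64.9 + -590.40/16 = 28.0°C.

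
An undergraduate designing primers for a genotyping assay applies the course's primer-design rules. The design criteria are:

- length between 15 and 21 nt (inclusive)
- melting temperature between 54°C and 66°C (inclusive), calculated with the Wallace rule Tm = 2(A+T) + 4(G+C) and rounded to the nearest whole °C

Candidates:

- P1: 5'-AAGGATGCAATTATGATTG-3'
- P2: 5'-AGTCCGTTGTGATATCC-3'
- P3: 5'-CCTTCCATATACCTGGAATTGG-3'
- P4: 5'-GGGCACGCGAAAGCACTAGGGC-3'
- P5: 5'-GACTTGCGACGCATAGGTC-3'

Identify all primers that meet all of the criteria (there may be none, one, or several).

P1 (19 nt, A=7 T=6 G=5 C=1): length 19 ✓; Tm = 2·13 + 4·6 = 50°C, outside 54–66°C ✗ — fails.
P2 (17 nt, A=3 T=6 G=4 C=4): length 17 ✓; Tm = 2·9 + 4·8 = 50°C, outside 54–66°C ✗ — fails.
P3 (22 nt, A=5 T=7 G=4 C=6): length 22, outside 15–21 ✗; Tm = 2·12 + 4·10 = 64°C ✓ — fails.
P4 (22 nt, A=6 T=1 G=9 C=6): length 22, outside 15–21 ✗; Tm = 2·7 + 4·15 = 74°C, outside 54–66°C ✗ — fails.
P5 (19 nt, A=4 T=4 G=6 C=5): length 19 ✓; Tm = 2·8 + 4·11 = 60°C ✓ — passes.

P5 only.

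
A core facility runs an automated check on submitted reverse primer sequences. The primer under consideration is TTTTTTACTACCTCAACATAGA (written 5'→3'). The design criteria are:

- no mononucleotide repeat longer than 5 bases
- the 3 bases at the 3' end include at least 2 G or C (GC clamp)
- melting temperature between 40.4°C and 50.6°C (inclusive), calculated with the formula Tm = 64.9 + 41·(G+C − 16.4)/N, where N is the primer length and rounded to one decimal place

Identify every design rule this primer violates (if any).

Fails: homopolymer run, GC clamp.

Base counts: A=7, T=9, G=1, C=5 (length 22).
homopolymer run: longest run = 6, exceeds 5 ✗
GC clamp: 3' end AGA has 1 G/C, need ≥2 ✗
Tm: Tm = 64.9 + 41·(6 − 16.4)/22 = 45.5°C ✓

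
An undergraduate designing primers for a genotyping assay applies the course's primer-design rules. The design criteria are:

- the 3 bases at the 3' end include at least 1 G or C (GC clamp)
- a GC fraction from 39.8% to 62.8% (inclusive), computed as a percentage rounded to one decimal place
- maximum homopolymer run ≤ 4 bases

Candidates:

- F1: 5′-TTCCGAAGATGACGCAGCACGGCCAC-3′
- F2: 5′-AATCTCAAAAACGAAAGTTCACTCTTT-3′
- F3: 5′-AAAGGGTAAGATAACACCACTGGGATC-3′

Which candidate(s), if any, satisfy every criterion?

F1 (26 nt, A=7 T=3 G=7 C=9): 3' end CAC has 2 G/C ✓; GC 16/26 = 61.5% ✓; longest run = 2 ✓ — passes.
F2 (27 nt, A=11 T=8 G=2 C=6): 3' end TTT has 0 G/C, need ≥1 ✗; GC 8/27 = 29.6%, outside 39.8–62.8% ✗; longest run = 5, exceeds 4 ✗ — fails.
F3 (27 nt, A=11 T=4 G=7 C=5): 3' end ATC has 1 G/C ✓; GC 12/27 = 44.4% ✓; longest run = 3 ✓ — passes.

F1 and F3.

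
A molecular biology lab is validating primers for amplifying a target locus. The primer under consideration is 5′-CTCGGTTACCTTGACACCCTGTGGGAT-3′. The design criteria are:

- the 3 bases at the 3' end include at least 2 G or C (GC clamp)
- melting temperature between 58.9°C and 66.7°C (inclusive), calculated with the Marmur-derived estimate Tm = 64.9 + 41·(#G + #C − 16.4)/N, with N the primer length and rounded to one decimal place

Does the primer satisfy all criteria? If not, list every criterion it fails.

Fails: GC clamp.

Base counts: A=4, T=8, G=7, C=8 (length 27).
GC clamp: 3' end GAT has 1 G/C, need ≥2 ✗
Tm: Tm = 64.9 + 41·(15 − 16.4)/27 = 62.8°C ✓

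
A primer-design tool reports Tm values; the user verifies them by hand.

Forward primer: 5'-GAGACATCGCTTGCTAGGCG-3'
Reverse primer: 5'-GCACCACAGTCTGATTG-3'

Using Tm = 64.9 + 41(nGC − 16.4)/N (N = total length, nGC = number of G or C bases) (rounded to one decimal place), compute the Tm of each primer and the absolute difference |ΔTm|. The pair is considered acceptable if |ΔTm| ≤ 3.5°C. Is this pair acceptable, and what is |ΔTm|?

|ΔTm| = 8.8°C; the pair is not acceptable.

Forward: G+C = 12, N = 20 → Tm = 64.9 + 41·(12 − 16.4)/20 = 55.9°C.
Reverse: G+C = 9, N = 17 → Tm = 64.9 + 41·(9 − 16.4)/17 = 47.1°C.
|ΔTm| = |55.9 − 47.1| = 8.8°C, > 3.5°C.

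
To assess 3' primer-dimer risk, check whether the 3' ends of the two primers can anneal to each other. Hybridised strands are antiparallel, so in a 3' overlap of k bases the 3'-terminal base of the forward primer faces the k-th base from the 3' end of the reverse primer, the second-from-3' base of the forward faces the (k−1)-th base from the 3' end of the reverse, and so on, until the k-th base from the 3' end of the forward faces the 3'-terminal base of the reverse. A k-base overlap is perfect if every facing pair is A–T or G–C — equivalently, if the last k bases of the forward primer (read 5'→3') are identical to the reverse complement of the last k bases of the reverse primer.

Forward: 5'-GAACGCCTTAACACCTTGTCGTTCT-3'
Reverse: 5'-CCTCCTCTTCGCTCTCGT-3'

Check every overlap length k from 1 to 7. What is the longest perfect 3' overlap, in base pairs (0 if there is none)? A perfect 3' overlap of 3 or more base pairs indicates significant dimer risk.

Longest perfect overlap: 0 complementary base pairs; below the dimer-risk threshold (threshold 3).

Last 7 bases (5'→3') — forward …TCGTTCT, reverse …CTCTCGT.
Reverse complement of the reverse primer's last 7 bases: ACGAGAG; its first k bases are the reverse complement of the reverse primer's last k bases, so a perfect k-base overlap needs the forward primer's last k bases to equal them.
Comparing (forward last k vs required): k=1: T vs A ✗; k=2: CT vs AC ✗; k=3: TCT vs ACG ✗; k=4: TTCT vs ACGA ✗; k=5: GTTCT vs ACGAG ✗; k=6: CGTTCT vs ACGAGA ✗; k=7: TCGTTCT vs ACGAGAG ✗.
No overlap length from 1 to 7 is perfect, so the longest perfect 3' overlap is 0.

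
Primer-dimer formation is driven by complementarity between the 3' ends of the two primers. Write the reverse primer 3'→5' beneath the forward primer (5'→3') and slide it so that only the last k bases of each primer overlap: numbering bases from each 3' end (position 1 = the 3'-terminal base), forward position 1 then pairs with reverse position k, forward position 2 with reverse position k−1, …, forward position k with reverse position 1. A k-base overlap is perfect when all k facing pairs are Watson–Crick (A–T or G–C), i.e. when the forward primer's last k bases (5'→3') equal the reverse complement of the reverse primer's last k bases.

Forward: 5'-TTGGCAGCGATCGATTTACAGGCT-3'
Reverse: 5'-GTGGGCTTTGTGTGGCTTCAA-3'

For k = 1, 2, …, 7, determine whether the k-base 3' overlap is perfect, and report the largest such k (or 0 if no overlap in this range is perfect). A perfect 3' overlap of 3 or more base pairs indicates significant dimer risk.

Last 7 bases (5'→3') — forward …ACAGGCT, reverse …GCTTCAA.
Reverse complement of the reverse primer's last 7 bases: TTGAAGC; its first k bases are the reverse complement of the reverse primer's last k bases, so a perfect k-base overlap needs the forward primer's last k bases to equal them.
Comparing (forward last k vs required): k=1: T vs T ✓; k=2: CT vs TT ✗; k=3: GCT vs TTG ✗; k=4: GGCT vs TTGA ✗; k=5: AGGCT vs TTGAA ✗; k=6: CAGGCT vs TTGAAG ✗; k=7: ACAGGCT vs TTGAAGC ✗.
Only k = 1 is perfect, so the longest perfect 3' overlap is 1.

Longest perfect overlap: 1 complementary base pair; below the dimer-risk threshold (threshold 3).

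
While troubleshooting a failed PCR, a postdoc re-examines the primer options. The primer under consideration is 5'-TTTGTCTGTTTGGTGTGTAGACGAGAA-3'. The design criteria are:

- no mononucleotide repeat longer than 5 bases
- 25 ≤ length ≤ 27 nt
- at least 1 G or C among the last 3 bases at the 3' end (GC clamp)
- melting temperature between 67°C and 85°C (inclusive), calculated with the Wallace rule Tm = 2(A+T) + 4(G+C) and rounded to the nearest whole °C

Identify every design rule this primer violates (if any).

Meets all criteria.

Base counts: A=5, T=11, G=9, C=2 (length 27).
homopolymer run: longest run = 3 ✓
length: length 27 ✓
GC clamp: 3' end GAA has 1 G/C ✓
Tm: Tm = 2·16 + 4·11 = 76°C ✓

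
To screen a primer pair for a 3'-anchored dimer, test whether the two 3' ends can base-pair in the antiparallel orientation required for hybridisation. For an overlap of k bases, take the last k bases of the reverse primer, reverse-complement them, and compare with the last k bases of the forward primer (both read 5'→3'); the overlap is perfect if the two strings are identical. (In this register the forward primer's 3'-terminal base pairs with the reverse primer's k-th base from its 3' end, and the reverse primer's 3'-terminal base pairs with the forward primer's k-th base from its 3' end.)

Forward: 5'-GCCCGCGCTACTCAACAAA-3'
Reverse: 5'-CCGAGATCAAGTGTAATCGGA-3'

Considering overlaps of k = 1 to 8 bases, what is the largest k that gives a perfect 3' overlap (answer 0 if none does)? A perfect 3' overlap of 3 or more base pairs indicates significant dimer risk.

Last 8 bases (5'→3') — forward …TCAACAAA, reverse …TAATCGGA.
Reverse complement of the reverse primer's last 8 bases: TCCGATTA; its first k bases are the reverse complement of the reverse primer's last k bases, so a perfect k-base overlap needs the forward primer's last k bases to equal them.
Comparing (forward last k vs required): k=1: A vs T ✗; k=2: AA vs TC ✗; k=3: AAA vs TCC ✗; k=4: CAAA vs TCCG ✗; k=5: ACAAA vs TCCGA ✗; k=6: AACAAA vs TCCGAT ✗; k=7: CAACAAA vs TCCGATT ✗; k=8: TCAACAAA vs TCCGATTA ✗.
No overlap length from 1 to 8 is perfect, so the longest perfect 3' overlap is 0.

Longest perfect overlap: 0 complementary base pairs; below the dimer-risk threshold (threshold 3).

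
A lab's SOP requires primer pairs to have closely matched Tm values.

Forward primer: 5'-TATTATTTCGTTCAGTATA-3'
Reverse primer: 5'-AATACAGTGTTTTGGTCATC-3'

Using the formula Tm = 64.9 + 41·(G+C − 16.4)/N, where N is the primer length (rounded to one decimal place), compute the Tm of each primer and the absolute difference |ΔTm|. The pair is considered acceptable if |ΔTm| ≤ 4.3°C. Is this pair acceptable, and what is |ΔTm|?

Forward: G+C = 4, N = 19 → Tm = 64.9 + 41·(4 − 16.4)/19 = 38.1°C.
Reverse: G+C = 7, N = 20 → Tm = 64.9 + 41·(7 − 16.4)/20 = 45.6°C.
|ΔTm| = |38.1 − 45.6| = 7.5°C, > 4.3°C.

|ΔTm| = 7.5°C; the pair is not acceptable.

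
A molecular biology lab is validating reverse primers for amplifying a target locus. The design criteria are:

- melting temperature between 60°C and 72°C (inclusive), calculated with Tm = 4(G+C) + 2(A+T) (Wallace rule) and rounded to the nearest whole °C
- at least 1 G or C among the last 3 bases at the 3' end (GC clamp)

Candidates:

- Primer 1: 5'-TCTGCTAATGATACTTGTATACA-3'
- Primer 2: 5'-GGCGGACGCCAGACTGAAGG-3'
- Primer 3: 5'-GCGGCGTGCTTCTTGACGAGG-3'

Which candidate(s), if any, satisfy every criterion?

Primer 1, Primer 2 and Primer 3.

Primer 1 (23 nt, A=7 T=9 G=3 C=4): Tm = 2·16 + 4·7 = 60°C ✓; 3' end ACA has 1 G/C ✓ — passes.
Primer 2 (20 nt, A=5 T=1 G=9 C=5): Tm = 2·6 + 4·14 = 68°C ✓; 3' end AGG has 2 G/C ✓ — passes.
Primer 3 (21 nt, A=2 T=5 G=9 C=5): Tm = 2·7 + 4·14 = 70°C ✓; 3' end AGG has 2 G/C ✓ — passes.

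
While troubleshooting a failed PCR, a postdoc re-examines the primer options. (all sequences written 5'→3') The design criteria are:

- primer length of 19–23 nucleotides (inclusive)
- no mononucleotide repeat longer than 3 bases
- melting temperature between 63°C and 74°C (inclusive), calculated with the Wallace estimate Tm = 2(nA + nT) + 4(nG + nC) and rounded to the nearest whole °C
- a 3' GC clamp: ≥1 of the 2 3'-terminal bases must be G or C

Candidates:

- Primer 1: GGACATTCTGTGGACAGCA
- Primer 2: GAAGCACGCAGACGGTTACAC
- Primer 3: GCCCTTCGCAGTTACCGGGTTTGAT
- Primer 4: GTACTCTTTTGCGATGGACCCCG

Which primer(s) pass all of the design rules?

Primer 2 only.

Primer 1 (19 nt, A=5 T=4 G=6 C=4): length 19 ✓; longest run = 2 ✓; Tm = 2·9 + 4·10 = 58°C, outside 63–74°C ✗; 3' end CA has 1 G/C ✓ — fails.
Primer 2 (21 nt, A=7 T=2 G=6 C=6): length 21 ✓; longest run = 2 ✓; Tm = 2·9 + 4·12 = 66°C ✓; 3' end AC has 1 G/C ✓ — passes.
Primer 3 (25 nt, A=3 T=8 G=7 C=7): length 25, outside 19–23 ✗; longest run = 3 ✓; Tm = 2·11 + 4·14 = 78°C, outside 63–74°C ✗; 3' end AT has 0 G/C, need ≥1 ✗ — fails.
Primer 4 (23 nt, A=3 T=7 G=6 C=7): length 23 ✓; longest run = 4, exceeds 3 ✗; Tm = 2·10 + 4·13 = 72°C ✓; 3' end CG has 2 G/C ✓ — fails.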